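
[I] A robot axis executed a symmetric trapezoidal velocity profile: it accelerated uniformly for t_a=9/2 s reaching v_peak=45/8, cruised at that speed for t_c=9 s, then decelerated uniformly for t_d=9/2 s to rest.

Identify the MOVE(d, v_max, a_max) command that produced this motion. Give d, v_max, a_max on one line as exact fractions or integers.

d=1215/16 v_max=45/8 a_max=5/4

a_max = (45/8)/(9/2) = 5/4
d_a = ½·45/8·9/2 = 405/32; d_c = 45/8·9 = 405/8
d = 2·405/32 + 405/8 = 1215/16
t_c = 9 > 0 → v_max = v_peak = 45/8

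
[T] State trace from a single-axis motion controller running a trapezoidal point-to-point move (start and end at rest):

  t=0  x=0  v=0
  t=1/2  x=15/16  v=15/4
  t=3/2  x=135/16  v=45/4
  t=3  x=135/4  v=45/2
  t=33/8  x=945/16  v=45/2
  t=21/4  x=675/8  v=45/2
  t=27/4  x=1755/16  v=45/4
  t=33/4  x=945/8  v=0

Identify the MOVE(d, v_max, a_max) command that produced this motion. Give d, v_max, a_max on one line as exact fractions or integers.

d=945/8 v_max=45/2 a_max=15/2

final state: t=33/4, x=945/8, v=0 → d = 945/8
a_max = (15/4−0)/(1/2−0) = 15/2
max v = 45/2 over t∈[3,21/4] → v_max = 45/2
check: 45/2·(3+9/4) = 945/8 ✓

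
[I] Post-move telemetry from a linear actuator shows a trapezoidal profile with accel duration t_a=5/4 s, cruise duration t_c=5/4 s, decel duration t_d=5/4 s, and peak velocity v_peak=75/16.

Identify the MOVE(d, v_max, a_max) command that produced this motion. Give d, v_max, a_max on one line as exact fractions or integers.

a_max = (75/16)/(5/4) = 15/4
d_a = ½·75/16·5/4 = 375/128; d_c = 75/16·5/4 = 375/64
d = 2·375/128 + 375/64 = 375/32
t_c = 5/4 > 0 → v_max = v_peak = 75/16

d=375/32 v_max=75/16 a_max=15/4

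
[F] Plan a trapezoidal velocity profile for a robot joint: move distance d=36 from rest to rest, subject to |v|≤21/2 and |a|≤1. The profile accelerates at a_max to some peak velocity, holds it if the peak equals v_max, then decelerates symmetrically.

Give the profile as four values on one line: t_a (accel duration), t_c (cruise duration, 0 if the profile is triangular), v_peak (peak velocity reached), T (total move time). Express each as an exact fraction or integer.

t_a=6 t_c=0 v_peak=6 T=12

v_max²/a_max = (21/2)²/1 = 441/4
36 < 441/4 so t_c = 0
v_peak = √(36·1) = √36 = 6
t_a = 6/1 = 6; t_c = 0
T = 2·6 = 12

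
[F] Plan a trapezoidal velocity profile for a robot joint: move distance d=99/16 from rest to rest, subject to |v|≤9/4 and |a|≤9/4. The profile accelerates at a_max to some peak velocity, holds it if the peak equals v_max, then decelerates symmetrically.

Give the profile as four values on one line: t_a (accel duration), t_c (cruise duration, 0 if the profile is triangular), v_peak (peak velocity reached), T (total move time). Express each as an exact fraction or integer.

vₘ²/aₘ = (9/4)²/(9/4) = 9/4
99/16 ≥ 9/4 → trapezoidal
t_a = (9/4)/(9/4) = 1; v_peak = 9/4
d_cruise = 99/16 − 9/4 = 63/16; t_c = (63/16)/(9/4) = 7/4
T = 2·1 + 7/4 = 15/4

t_a=1 t_c=7/4 v_peak=9/4 T=15/4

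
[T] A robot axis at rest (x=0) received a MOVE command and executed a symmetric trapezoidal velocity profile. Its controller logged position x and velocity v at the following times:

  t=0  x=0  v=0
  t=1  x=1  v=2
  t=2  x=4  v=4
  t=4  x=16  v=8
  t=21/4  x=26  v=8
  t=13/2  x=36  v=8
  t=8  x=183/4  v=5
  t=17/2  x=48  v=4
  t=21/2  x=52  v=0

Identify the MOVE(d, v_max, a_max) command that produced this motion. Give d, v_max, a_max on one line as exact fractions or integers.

d=52 v_max=8 a_max=2

final state: t=21/2, x=52, v=0 → d = 52
a_max = (2−0)/(1−0) = 2
max v = 8 over t∈[4,13/2] → v_max = 8
check: 8·(4+5/2) = 52 ✓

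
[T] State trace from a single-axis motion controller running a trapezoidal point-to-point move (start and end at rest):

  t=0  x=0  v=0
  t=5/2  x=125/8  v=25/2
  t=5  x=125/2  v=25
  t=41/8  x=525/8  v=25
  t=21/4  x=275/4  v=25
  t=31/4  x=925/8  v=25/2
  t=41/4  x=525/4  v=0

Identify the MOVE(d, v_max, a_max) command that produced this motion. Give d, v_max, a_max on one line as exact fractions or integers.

final state: t=41/4, x=525/4, v=0 → d = 525/4
a_max = (25/2−0)/(5/2−0) = 5
max v = 25 over t∈[5,21/4] → v_max = 25
check: 25·(5+1/4) = 525/4 ✓

d=525/4 v_max=25 a_max=5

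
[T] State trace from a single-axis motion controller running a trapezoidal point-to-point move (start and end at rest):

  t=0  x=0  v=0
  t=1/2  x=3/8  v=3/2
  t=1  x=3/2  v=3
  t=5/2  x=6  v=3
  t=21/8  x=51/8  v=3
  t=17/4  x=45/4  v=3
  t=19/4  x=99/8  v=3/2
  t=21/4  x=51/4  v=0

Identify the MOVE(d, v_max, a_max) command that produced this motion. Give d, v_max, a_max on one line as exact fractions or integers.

d=51/4 v_max=3 a_max=3

final state: t=21/4, x=51/4, v=0 → d = 51/4
a_max = (3/2−0)/(1/2−0) = 3
max v = 3 over t∈[1,17/4] → v_max = 3
check: 3·(1+13/4) = 51/4 ✓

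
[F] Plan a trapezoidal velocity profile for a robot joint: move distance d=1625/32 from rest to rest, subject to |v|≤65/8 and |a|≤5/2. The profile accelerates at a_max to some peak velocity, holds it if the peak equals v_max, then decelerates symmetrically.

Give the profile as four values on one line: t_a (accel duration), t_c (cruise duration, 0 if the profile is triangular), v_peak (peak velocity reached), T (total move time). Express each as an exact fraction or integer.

vₘ²/aₘ = (65/8)²/(5/2) = 845/32
1625/32 ≥ 845/32 → trapezoidal
t_a = (65/8)/(5/2) = 13/4; v_peak = 65/8
d_cruise = 1625/32 − 845/32 = 195/8; t_c = (195/8)/(65/8) = 3
T = 2·13/4 + 3 = 19/2

t_a=13/4 t_c=3 v_peak=65/8 T=19/2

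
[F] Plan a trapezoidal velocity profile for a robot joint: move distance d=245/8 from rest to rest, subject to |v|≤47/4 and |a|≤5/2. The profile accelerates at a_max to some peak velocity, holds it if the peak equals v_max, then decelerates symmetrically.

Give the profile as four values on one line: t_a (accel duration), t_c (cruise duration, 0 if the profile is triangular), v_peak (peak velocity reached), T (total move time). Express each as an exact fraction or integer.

v_max²/a_max = (47/4)²/(5/2) = 2209/40
245/8 < 2209/40 so t_c = 0
v_peak = √(245/8·5/2) = √(1225/16) = 35/4
t_a = (35/4)/(5/2) = 7/2; t_c = 0
T = 2·7/2 = 7

t_a=7/2 t_c=0 v_peak=35/4 T=7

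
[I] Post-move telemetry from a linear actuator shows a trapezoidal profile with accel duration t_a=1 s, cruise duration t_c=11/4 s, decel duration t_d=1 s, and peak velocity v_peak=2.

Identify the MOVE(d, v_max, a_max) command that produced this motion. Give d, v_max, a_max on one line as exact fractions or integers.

d=15/2 v_max=2 a_max=2

a_max = 2/1 = 2
d_a = ½·2·1 = 1; d_c = 2·11/4 = 11/2
d = 2·1 + 11/2 = 15/2
t_c = 11/4 > 0 so v_max = 2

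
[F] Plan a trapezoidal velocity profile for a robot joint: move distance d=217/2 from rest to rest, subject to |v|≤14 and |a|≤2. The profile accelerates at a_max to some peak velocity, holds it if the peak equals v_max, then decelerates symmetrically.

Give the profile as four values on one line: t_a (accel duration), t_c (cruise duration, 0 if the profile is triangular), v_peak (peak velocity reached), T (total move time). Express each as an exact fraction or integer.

t_a=7 t_c=3/4 v_peak=14 T=59/4

(v_max)²/a_max = 14²/2 = 98
217/2 ≥ 98 ⇒ cruise phase
t_a = 14/2 = 7; v_peak = 14
d_cruise = 217/2 − 98 = 21/2; t_c = (21/2)/14 = 3/4
T = 2·7 + 3/4 = 59/4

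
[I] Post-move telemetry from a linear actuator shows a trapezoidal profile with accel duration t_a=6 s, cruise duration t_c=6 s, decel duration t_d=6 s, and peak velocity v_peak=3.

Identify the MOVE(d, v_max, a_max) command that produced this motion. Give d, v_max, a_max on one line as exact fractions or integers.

a_max = 3/6 = 1/2
d_a = ½·3·6 = 9; d_c = 3·6 = 18
d = 2·9 + 18 = 36
t_c = 6 > 0 → v_max = v_peak = 3

d=36 v_max=3 a_max=1/2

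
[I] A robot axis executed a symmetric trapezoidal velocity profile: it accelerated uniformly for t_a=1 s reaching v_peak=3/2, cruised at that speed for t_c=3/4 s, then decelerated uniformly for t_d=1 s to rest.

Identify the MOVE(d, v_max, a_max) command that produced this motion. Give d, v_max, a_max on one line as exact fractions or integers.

a_max = (3/2)/1 = 3/2
d_a = ½·3/2·1 = 3/4; d_c = 3/2·3/4 = 9/8
d = 2·3/4 + 9/8 = 21/8
t_c = 3/4 > 0 so v_max = 3/2

d=21/8 v_max=3/2 a_max=3/2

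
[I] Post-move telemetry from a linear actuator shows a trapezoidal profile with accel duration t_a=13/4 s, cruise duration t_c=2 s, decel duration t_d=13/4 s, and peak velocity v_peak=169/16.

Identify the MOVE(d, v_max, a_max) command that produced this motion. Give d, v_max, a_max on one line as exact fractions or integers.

d=3549/64 v_max=169/16 a_max=13/4

a_max = (169/16)/(13/4) = 13/4
d_a = ½·169/16·13/4 = 2197/128; d_c = 169/16·2 = 169/8
d = 2·2197/128 + 169/8 = 3549/64
t_c = 2 > 0 ⇒ limit active, v_max = 169/16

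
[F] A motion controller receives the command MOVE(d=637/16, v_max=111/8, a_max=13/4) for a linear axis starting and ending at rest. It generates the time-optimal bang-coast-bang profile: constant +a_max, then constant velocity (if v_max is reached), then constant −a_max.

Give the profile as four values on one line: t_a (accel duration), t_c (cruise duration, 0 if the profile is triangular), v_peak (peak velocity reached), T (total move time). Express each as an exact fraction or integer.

(v_max)²/a_max = (111/8)²/(13/4) = 12321/208
637/16 < 12321/208 ⇒ no cruise
v_peak = √(637/16·13/4) = √(8281/64) = 91/8
t_a = (91/8)/(13/4) = 7/2; t_c = 0
T = 2·7/2 = 7

t_a=7/2 t_c=0 v_peak=91/8 T=7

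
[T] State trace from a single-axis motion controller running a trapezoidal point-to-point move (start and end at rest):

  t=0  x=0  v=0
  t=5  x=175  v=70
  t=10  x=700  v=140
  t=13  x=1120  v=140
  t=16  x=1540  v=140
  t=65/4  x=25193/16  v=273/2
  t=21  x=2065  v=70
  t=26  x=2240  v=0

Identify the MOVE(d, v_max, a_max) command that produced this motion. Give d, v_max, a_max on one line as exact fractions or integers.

d=2240 v_max=140 a_max=14

final state: t=26, x=2240, v=0 → d = 2240
a_max = (70−0)/(5−0) = 14
max v = 140 over t∈[10,16] → v_max = 140
check: 140·(10+6) = 2240 ✓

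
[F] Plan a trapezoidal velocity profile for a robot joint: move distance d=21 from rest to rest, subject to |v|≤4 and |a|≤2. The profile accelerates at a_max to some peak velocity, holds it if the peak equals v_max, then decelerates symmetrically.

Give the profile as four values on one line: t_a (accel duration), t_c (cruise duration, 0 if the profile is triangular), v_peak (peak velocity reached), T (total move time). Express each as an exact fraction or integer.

(v_max)²/a_max = 4²/2 = 8
21 ≥ 8 so v_max reached
t_a = 4/2 = 2; v_peak = 4
d_cruise = 21 − 8 = 13; t_c = 13/4
T = 2·2 + 13/4 = 29/4

t_a=2 t_c=13/4 v_peak=4 T=29/4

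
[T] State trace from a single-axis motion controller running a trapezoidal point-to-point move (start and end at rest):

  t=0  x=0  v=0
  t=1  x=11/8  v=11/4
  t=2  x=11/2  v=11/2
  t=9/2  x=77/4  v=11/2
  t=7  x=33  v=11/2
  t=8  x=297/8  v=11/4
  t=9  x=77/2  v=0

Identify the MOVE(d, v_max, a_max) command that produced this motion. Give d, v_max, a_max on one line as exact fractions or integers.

d=77/2 v_max=11/2 a_max=11/4

final state: t=9, x=77/2, v=0 → d = 77/2
a_max = (11/4−0)/(1−0) = 11/4
max v = 11/2 over t∈[2,7] → v_max = 11/2
check: 11/2·(2+5) = 77/2 ✓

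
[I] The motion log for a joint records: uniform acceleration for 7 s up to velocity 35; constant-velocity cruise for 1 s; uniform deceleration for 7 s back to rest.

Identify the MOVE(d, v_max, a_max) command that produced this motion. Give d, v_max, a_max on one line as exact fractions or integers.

d=280 v_max=35 a_max=5

a_max = 35/7 = 5
d_a = ½·35·7 = 245/2; d_c = 35·1 = 35
d = 2·245/2 + 35 = 280
t_c = 1 > 0 ⇒ limit active, v_max = 35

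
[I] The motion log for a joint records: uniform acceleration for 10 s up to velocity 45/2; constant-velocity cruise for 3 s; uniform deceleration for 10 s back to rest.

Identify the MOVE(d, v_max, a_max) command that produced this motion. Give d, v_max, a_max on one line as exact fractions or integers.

a_max = (45/2)/10 = 9/4
d_a = ½·45/2·10 = 225/2; d_c = 45/2·3 = 135/2
d = 2·225/2 + 135/2 = 585/2
t_c = 3 > 0 so v_max = 45/2

d=585/2 v_max=45/2 a_max=9/4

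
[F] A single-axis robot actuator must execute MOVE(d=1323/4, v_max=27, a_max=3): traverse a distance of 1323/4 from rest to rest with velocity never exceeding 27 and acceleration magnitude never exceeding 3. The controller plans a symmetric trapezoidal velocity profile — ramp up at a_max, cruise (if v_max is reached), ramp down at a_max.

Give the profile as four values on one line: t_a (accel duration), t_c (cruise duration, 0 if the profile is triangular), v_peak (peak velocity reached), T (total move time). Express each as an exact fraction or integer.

t_a=9 t_c=13/4 v_peak=27 T=85/4

vₘ²/aₘ = 27²/3 = 243
1323/4 ≥ 243 so v_max reached
t_a = 27/3 = 9; v_peak = 27
d_cruise = 1323/4 − 243 = 351/4; t_c = (351/4)/27 = 13/4
T = 2·9 + 13/4 = 85/4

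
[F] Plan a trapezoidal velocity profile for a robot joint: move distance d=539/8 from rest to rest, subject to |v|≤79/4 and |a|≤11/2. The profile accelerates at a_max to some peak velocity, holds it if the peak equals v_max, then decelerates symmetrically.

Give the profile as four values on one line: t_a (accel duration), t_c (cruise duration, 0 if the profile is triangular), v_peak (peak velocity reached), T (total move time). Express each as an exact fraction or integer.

t_a=7/2 t_c=0 v_peak=77/4 T=7

(v_max)²/a_max = (79/4)²/(11/2) = 6241/88
539/8 < 6241/88 ⇒ no cruise
v_peak = √(539/8·11/2) = √(5929/16) = 77/4
t_a = (77/4)/(11/2) = 7/2; t_c = 0
T = 2·7/2 = 7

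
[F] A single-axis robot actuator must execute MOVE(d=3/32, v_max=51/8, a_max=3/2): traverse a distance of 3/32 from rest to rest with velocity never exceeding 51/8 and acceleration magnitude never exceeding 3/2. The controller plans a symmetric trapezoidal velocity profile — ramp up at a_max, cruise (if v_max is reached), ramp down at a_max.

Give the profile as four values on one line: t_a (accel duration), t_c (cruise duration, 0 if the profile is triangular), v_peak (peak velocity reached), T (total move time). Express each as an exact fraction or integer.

t_a=1/4 t_c=0 v_peak=3/8 T=1/2

(v_max)²/a_max = (51/8)²/(3/2) = 867/32
3/32 < 867/32 ⇒ no cruise
v_peak = √(3/32·3/2) = √(9/64) = 3/8
t_a = (3/8)/(3/2) = 1/4; t_c = 0
T = 2·1/4 = 1/2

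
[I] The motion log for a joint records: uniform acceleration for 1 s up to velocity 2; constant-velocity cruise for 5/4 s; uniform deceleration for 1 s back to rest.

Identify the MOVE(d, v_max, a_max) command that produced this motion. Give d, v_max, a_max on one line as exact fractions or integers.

a_max = 2/1 = 2
d_a = ½·2·1 = 1; d_c = 2·5/4 = 5/2
d = 2·1 + 5/2 = 9/2
t_c = 5/4 > 0 so v_max = 2

d=9/2 v_max=2 a_max=2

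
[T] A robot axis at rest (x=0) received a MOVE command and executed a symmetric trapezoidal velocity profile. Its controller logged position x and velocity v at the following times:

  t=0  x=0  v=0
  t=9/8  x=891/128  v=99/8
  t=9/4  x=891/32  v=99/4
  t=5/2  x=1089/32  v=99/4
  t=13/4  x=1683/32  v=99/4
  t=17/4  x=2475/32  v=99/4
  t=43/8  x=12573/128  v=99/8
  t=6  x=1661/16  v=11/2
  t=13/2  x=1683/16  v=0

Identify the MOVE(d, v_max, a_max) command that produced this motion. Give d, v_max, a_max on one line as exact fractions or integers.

d=1683/16 v_max=99/4 a_max=11

final state: t=13/2, x=1683/16, v=0 → d = 1683/16
a_max = (99/8−0)/(9/8−0) = 11
max v = 99/4 over t∈[9/4,17/4] → v_max = 99/4
check: 99/4·(9/4+2) = 1683/16 ✓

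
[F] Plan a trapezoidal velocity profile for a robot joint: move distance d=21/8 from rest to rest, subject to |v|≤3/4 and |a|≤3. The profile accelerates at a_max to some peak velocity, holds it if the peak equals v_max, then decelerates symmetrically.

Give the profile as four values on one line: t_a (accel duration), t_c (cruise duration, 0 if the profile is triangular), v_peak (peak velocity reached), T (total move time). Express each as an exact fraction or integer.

v_max²/a_max = (3/4)²/3 = 3/16
21/8 ≥ 3/16 ⇒ cruise phase
t_a = (3/4)/3 = 1/4; v_peak = 3/4
d_cruise = 21/8 − 3/16 = 39/16; t_c = (39/16)/(3/4) = 13/4
T = 2·1/4 + 13/4 = 15/4

t_a=1/4 t_c=13/4 v_peak=3/4 T=15/4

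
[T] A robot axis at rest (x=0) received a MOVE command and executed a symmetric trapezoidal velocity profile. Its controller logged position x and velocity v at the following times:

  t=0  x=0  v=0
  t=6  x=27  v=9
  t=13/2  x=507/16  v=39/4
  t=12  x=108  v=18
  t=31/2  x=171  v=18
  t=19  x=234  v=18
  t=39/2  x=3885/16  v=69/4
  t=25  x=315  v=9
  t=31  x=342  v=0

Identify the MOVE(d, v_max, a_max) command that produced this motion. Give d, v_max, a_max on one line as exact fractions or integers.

d=342 v_max=18 a_max=3/2

final state: t=31, x=342, v=0 → d = 342
a_max = (9−0)/(6−0) = 3/2
max v = 18 over t∈[12,19] → v_max = 18
check: 18·(12+7) = 342 ✓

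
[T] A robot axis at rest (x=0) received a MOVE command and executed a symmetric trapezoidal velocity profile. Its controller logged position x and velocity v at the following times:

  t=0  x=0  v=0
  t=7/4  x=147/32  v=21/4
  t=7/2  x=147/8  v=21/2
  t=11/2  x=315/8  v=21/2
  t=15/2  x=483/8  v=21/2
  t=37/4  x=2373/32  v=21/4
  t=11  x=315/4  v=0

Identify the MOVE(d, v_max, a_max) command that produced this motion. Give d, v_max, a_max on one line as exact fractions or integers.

final state: t=11, x=315/4, v=0 → d = 315/4
a_max = (21/4−0)/(7/4−0) = 3
max v = 21/2 over t∈[7/2,15/2] → v_max = 21/2
check: 21/2·(7/2+4) = 315/4 ✓

d=315/4 v_max=21/2 a_max=3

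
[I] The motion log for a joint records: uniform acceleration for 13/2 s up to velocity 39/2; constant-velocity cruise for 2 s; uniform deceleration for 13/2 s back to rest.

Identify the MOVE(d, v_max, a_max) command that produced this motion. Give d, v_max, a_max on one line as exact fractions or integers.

a_max = (39/2)/(13/2) = 3
d_a = ½·39/2·13/2 = 507/8; d_c = 39/2·2 = 39
d = 2·507/8 + 39 = 663/4
t_c = 2 > 0 → v_max = v_peak = 39/2

d=663/4 v_max=39/2 a_max=3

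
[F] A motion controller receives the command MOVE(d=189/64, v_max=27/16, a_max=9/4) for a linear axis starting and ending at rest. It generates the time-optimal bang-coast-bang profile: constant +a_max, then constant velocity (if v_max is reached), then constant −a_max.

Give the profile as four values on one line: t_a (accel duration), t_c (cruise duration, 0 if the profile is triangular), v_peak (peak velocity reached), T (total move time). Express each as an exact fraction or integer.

vₘ²/aₘ = (27/16)²/(9/4) = 81/64
189/64 ≥ 81/64 ⇒ cruise phase
t_a = (27/16)/(9/4) = 3/4; v_peak = 27/16
d_cruise = 189/64 − 81/64 = 27/16; t_c = (27/16)/(27/16) = 1
T = 2·3/4 + 1 = 5/2

t_a=3/4 t_c=1 v_peak=27/16 T=5/2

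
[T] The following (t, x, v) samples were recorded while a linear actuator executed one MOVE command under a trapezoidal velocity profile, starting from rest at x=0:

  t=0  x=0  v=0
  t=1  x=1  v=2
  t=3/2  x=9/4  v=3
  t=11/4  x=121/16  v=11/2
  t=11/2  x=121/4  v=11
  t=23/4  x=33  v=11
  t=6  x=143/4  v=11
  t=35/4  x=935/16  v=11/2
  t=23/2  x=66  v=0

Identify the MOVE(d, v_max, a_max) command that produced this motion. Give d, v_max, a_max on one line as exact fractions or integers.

final state: t=23/2, x=66, v=0 → d = 66
a_max = (2−0)/(1−0) = 2
max v = 11 over t∈[11/2,6] → v_max = 11
check: 11·(11/2+1/2) = 66 ✓

d=66 v_max=11 a_max=2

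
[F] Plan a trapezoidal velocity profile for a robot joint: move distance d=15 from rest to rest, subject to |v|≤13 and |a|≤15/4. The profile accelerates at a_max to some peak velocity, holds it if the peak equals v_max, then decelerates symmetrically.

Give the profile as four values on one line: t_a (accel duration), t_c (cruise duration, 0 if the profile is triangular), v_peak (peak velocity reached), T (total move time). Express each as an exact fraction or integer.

t_a=2 t_c=0 v_peak=15/2 T=4

(v_max)²/a_max = 13²/(15/4) = 676/15
15 < 676/15 so t_c = 0
v_peak = √(15·15/4) = √(225/4) = 15/2
t_a = (15/2)/(15/4) = 2; t_c = 0
T = 2·2 = 4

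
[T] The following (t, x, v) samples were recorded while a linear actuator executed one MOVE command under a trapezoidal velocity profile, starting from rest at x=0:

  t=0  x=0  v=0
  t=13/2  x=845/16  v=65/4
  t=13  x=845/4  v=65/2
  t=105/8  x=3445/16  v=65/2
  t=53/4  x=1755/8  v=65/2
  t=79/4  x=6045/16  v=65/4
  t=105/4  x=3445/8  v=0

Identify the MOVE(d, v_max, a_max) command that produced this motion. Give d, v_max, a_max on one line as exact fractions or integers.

final state: t=105/4, x=3445/8, v=0 → d = 3445/8
a_max = (65/4−0)/(13/2−0) = 5/2
max v = 65/2 over t∈[13,53/4] → v_max = 65/2
check: 65/2·(13+1/4) = 3445/8 ✓

d=3445/8 v_max=65/2 a_max=5/2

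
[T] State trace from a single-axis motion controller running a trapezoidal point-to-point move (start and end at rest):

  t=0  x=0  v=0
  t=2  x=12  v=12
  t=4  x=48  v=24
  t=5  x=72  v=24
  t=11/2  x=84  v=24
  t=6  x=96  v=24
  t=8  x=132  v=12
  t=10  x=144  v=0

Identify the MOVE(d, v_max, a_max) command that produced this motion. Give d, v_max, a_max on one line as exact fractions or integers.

final state: t=10, x=144, v=0 → d = 144
a_max = (12−0)/(2−0) = 6
max v = 24 over t∈[4,6] → v_max = 24
check: 24·(4+2) = 144 ✓

d=144 v_max=24 a_max=6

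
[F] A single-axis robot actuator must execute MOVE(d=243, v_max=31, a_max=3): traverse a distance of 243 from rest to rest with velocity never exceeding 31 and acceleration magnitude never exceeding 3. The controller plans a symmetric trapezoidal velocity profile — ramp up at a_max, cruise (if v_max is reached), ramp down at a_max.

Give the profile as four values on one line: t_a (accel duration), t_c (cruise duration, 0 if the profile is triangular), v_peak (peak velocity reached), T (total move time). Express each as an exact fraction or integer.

(v_max)²/a_max = 31²/3 = 961/3
243 < 961/3 → triangular
v_peak = √(243·3) = √729 = 27
t_a = 27/3 = 9; t_c = 0
T = 2·9 = 18

t_a=9 t_c=0 v_peak=27 T=18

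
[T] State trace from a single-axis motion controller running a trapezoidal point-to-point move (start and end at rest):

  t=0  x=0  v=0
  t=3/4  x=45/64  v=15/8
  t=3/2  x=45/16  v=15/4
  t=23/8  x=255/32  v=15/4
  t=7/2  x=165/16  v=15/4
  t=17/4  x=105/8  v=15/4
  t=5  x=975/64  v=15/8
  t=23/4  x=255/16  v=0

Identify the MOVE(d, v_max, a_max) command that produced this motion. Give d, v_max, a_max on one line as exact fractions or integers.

final state: t=23/4, x=255/16, v=0 → d = 255/16
a_max = (15/8−0)/(3/4−0) = 5/2
max v = 15/4 over t∈[3/2,17/4] → v_max = 15/4
check: 15/4·(3/2+11/4) = 255/16 ✓

d=255/16 v_max=15/4 a_max=5/2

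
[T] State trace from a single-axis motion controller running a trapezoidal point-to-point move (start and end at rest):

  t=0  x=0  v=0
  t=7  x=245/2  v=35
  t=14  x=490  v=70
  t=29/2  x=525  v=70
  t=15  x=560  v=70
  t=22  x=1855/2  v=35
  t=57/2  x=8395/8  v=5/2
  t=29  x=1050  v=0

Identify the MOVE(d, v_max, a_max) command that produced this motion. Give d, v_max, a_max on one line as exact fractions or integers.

d=1050 v_max=70 a_max=5

final state: t=29, x=1050, v=0 → d = 1050
a_max = (35−0)/(7−0) = 5
max v = 70 over t∈[14,15] → v_max = 70
check: 70·(14+1) = 1050 ✓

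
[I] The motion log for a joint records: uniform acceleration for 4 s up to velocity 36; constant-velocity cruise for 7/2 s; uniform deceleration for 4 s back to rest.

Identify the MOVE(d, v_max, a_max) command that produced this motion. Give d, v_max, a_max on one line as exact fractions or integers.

a_max = 36/4 = 9
d_a = ½·36·4 = 72; d_c = 36·7/2 = 126
d = 2·72 + 126 = 270
t_c = 7/2 > 0 ⇒ limit active, v_max = 36

d=270 v_max=36 a_max=9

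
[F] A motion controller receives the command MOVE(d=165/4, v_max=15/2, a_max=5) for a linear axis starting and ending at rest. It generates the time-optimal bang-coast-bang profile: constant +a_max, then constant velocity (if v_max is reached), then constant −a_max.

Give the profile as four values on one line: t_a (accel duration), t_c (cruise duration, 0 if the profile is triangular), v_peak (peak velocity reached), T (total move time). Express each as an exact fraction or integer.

vₘ²/aₘ = (15/2)²/5 = 45/4
165/4 ≥ 45/4 so v_max reached
t_a = (15/2)/5 = 3/2; v_peak = 15/2
d_cruise = 165/4 − 45/4 = 30; t_c = 30/(15/2) = 4
T = 2·3/2 + 4 = 7

t_a=3/2 t_c=4 v_peak=15/2 T=7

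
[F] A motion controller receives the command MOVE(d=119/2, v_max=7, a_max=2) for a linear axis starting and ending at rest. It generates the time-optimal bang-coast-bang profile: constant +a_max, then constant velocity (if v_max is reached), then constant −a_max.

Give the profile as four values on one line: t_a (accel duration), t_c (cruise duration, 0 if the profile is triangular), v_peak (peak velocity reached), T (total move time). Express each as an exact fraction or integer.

(v_max)²/a_max = 7²/2 = 49/2
119/2 ≥ 49/2 → trapezoidal
t_a = 7/2; v_peak = 7
d_cruise = 119/2 − 49/2 = 35; t_c = 35/7 = 5
T = 2·7/2 + 5 = 12

t_a=7/2 t_c=5 v_peak=7 T=12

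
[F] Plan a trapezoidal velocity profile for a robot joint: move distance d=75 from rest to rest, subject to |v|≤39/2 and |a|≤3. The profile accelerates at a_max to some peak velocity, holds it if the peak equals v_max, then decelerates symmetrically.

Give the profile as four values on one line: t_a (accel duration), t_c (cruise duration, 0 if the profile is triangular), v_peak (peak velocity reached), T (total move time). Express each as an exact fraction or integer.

vₘ²/aₘ = (39/2)²/3 = 507/4
75 < 507/4 → triangular
v_peak = √(75·3) = √225 = 15
t_a = 15/3 = 5; t_c = 0
T = 2·5 = 10

t_a=5 t_c=0 v_peak=15 T=10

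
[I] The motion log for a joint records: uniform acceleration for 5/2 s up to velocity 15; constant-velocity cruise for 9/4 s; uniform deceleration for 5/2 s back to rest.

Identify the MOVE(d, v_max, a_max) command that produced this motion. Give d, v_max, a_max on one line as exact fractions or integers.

a_max = 15/(5/2) = 6
d_a = ½·15·5/2 = 75/4; d_c = 15·9/4 = 135/4
d = 2·75/4 + 135/4 = 285/4
t_c = 9/4 > 0 ⇒ limit active, v_max = 15

d=285/4 v_max=15 a_max=6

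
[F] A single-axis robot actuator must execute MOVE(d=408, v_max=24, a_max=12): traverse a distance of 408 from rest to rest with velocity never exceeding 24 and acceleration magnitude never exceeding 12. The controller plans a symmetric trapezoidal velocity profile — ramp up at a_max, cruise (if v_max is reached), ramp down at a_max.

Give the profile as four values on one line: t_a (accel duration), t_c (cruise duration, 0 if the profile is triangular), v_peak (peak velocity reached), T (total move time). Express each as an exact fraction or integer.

t_a=2 t_c=15 v_peak=24 T=19

vₘ²/aₘ = 24²/12 = 48
408 ≥ 48 ⇒ cruise phase
t_a = 24/12 = 2; v_peak = 24
d_cruise = 408 − 48 = 360; t_c = 360/24 = 15
T = 2·2 + 15 = 19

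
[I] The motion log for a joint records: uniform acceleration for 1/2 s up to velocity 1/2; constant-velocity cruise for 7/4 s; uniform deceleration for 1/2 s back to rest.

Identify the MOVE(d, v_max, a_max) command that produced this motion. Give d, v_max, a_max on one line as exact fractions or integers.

a_max = (1/2)/(1/2) = 1
d_a = ½·1/2·1/2 = 1/8; d_c = 1/2·7/4 = 7/8
d = 2·1/8 + 7/8 = 9/8
t_c = 7/4 > 0 ⇒ limit active, v_max = 1/2

d=9/8 v_max=1/2 a_max=1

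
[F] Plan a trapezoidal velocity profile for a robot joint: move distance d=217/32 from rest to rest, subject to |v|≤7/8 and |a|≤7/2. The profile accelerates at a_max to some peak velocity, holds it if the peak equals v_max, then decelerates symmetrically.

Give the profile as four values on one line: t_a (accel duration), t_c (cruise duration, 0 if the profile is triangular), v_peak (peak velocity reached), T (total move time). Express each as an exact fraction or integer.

t_a=1/4 t_c=15/2 v_peak=7/8 T=8

v_max²/a_max = (7/8)²/(7/2) = 7/32
217/32 ≥ 7/32 → trapezoidal
t_a = (7/8)/(7/2) = 1/4; v_peak = 7/8
d_cruise = 217/32 − 7/32 = 105/16; t_c = (105/16)/(7/8) = 15/2
T = 2·1/4 + 15/2 = 8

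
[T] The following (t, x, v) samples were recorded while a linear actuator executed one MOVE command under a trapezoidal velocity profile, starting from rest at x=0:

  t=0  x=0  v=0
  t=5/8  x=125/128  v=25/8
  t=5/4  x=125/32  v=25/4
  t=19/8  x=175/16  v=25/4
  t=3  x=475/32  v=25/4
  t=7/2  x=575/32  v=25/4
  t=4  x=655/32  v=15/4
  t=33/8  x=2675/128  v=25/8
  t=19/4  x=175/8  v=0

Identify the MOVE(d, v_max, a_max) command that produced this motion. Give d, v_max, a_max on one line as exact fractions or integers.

final state: t=19/4, x=175/8, v=0 → d = 175/8
a_max = (25/8−0)/(5/8−0) = 5
max v = 25/4 over t∈[5/4,7/2] → v_max = 25/4
check: 25/4·(5/4+9/4) = 175/8 ✓

d=175/8 v_max=25/4 a_max=5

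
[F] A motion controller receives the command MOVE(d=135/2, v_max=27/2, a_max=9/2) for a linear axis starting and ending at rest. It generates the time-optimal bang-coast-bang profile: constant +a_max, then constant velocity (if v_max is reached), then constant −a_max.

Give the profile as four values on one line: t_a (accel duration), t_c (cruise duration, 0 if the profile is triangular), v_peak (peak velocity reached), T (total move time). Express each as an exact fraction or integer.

vₘ²/aₘ = (27/2)²/(9/2) = 81/2
135/2 ≥ 81/2 so v_max reached
t_a = (27/2)/(9/2) = 3; v_peak = 27/2
d_cruise = 135/2 − 81/2 = 27; t_c = 27/(27/2) = 2
T = 2·3 + 2 = 8

t_a=3 t_c=2 v_peak=27/2 T=8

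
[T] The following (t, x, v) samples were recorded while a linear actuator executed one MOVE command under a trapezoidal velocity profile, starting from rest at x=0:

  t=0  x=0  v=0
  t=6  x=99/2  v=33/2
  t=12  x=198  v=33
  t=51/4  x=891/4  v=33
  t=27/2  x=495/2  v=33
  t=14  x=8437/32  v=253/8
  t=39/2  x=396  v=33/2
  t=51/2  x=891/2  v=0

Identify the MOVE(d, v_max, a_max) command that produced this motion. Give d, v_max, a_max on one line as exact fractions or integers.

final state: t=51/2, x=891/2, v=0 → d = 891/2
a_max = (33/2−0)/(6−0) = 11/4
max v = 33 over t∈[12,27/2] → v_max = 33
check: 33·(12+3/2) = 891/2 ✓

d=891/2 v_max=33 a_max=11/4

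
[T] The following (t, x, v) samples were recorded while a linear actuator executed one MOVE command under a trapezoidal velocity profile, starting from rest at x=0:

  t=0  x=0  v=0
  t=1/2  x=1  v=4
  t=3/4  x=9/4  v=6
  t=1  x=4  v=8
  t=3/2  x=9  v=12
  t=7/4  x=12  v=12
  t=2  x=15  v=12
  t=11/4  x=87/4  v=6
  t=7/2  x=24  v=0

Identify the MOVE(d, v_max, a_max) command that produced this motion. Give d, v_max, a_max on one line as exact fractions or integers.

final state: t=7/2, x=24, v=0 → d = 24
a_max = (4−0)/(1/2−0) = 8
max v = 12 over t∈[3/2,2] → v_max = 12
check: 12·(3/2+1/2) = 24 ✓

d=24 v_max=12 a_max=8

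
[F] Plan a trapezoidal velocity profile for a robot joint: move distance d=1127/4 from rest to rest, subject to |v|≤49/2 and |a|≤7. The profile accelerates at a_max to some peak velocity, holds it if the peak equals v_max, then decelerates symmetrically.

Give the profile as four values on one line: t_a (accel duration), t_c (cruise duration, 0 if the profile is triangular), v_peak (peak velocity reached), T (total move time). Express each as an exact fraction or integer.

(v_max)²/a_max = (49/2)²/7 = 343/4
1127/4 ≥ 343/4 ⇒ cruise phase
t_a = (49/2)/7 = 7/2; v_peak = 49/2
d_cruise = 1127/4 − 343/4 = 196; t_c = 196/(49/2) = 8
T = 2·7/2 + 8 = 15

t_a=7/2 t_c=8 v_peak=49/2 T=15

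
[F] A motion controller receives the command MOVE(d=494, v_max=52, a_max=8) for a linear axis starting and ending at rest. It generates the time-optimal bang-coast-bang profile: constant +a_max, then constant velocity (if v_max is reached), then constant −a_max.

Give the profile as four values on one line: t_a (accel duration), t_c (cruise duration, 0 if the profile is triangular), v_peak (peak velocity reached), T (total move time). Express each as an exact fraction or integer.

t_a=13/2 t_c=3 v_peak=52 T=16

v_max²/a_max = 52²/8 = 338
494 ≥ 338 so v_max reached
t_a = 52/8 = 13/2; v_peak = 52
d_cruise = 494 − 338 = 156; t_c = 156/52 = 3
T = 2·13/2 + 3 = 16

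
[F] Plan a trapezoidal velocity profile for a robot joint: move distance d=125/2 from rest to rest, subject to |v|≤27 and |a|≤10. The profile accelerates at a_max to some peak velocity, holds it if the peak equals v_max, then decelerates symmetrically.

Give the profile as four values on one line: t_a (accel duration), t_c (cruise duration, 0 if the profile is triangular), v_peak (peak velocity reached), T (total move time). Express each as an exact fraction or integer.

(v_max)²/a_max = 27²/10 = 729/10
125/2 < 729/10 ⇒ no cruise
v_peak = √(125/2·10) = √625 = 25
t_a = 25/10 = 5/2; t_c = 0
T = 2·5/2 = 5

t_a=5/2 t_c=0 v_peak=25 T=5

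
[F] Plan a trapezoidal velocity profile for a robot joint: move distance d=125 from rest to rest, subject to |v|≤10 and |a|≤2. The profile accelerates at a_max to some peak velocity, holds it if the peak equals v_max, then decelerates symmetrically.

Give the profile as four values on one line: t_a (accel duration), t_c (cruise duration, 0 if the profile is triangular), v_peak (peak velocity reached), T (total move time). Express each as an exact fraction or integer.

t_a=5 t_c=15/2 v_peak=10 T=35/2

vₘ²/aₘ = 10²/2 = 50
125 ≥ 50 → trapezoidal
t_a = 10/2 = 5; v_peak = 10
d_cruise = 125 − 50 = 75; t_c = 75/10 = 15/2
T = 2·5 + 15/2 = 35/2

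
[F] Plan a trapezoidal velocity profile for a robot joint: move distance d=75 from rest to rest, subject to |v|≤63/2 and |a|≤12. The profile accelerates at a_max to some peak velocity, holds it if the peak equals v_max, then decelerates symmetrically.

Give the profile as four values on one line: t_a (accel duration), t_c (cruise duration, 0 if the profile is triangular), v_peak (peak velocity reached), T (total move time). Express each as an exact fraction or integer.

(v_max)²/a_max = (63/2)²/12 = 1323/16
75 < 1323/16 → triangular
v_peak = √(75·12) = √900 = 30
t_a = 30/12 = 5/2; t_c = 0
T = 2·5/2 = 5

t_a=5/2 t_c=0 v_peak=30 T=5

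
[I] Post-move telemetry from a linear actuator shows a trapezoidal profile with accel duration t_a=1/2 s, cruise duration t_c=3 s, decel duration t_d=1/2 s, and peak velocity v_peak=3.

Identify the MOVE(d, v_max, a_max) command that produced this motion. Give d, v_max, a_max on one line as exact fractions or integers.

a_max = 3/(1/2) = 6
d_a = ½·3·1/2 = 3/4; d_c = 3·3 = 9
d = 2·3/4 + 9 = 21/2
t_c = 3 > 0 so v_max = 3

d=21/2 v_max=3 a_max=6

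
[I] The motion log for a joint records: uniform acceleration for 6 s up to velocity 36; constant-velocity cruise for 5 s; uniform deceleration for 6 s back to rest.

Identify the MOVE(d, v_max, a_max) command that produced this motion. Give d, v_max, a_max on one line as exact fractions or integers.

a_max = 36/6 = 6
d_a = ½·36·6 = 108; d_c = 36·5 = 180
d = 2·108 + 180 = 396
t_c = 5 > 0 so v_max = 36

d=396 v_max=36 a_max=6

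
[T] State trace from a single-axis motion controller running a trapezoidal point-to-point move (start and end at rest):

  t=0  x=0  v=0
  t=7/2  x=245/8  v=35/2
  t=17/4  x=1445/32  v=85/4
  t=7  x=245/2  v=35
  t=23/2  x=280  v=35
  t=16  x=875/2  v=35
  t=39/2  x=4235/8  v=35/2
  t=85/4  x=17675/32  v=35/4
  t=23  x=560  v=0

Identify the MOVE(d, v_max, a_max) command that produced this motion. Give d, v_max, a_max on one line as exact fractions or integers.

final state: t=23, x=560, v=0 → d = 560
a_max = (35/2−0)/(7/2−0) = 5
max v = 35 over t∈[7,16] → v_max = 35
check: 35·(7+9) = 560 ✓

d=560 v_max=35 a_max=5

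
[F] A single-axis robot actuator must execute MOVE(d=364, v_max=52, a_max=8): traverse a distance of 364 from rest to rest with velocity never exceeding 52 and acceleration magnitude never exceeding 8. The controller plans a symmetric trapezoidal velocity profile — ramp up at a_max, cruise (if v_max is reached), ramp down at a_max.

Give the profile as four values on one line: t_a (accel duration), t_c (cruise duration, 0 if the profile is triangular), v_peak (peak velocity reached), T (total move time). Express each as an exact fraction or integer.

v_max²/a_max = 52²/8 = 338
364 ≥ 338 so v_max reached
t_a = 52/8 = 13/2; v_peak = 52
d_cruise = 364 − 338 = 26; t_c = 26/52 = 1/2
T = 2·13/2 + 1/2 = 27/2

t_a=13/2 t_c=1/2 v_peak=52 T=27/2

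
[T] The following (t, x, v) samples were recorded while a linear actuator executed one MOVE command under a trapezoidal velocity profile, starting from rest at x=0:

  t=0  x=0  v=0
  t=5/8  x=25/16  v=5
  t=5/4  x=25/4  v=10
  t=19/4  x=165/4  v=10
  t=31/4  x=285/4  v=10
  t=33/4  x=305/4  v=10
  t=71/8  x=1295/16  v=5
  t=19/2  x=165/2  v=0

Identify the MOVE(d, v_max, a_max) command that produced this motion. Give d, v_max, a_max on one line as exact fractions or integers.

d=165/2 v_max=10 a_max=8

final state: t=19/2, x=165/2, v=0 → d = 165/2
a_max = (5−0)/(5/8−0) = 8
max v = 10 over t∈[5/4,33/4] → v_max = 10
check: 10·(5/4+7) = 165/2 ✓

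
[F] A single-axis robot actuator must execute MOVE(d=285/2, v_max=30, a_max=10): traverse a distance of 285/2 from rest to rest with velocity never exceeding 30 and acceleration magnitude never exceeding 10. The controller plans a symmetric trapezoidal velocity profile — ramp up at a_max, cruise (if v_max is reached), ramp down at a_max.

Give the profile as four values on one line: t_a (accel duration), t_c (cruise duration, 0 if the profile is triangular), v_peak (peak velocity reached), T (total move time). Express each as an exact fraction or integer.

vₘ²/aₘ = 30²/10 = 90
285/2 ≥ 90 ⇒ cruise phase
t_a = 30/10 = 3; v_peak = 30
d_cruise = 285/2 − 90 = 105/2; t_c = (105/2)/30 = 7/4
T = 2·3 + 7/4 = 31/4

t_a=3 t_c=7/4 v_peak=30 T=31/4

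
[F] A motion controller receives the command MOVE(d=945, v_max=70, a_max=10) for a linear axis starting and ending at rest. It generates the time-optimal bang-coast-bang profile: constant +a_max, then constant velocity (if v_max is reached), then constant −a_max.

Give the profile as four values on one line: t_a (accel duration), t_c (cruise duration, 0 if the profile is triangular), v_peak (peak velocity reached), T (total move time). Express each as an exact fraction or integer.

v_max²/a_max = 70²/10 = 490
945 ≥ 490 so v_max reached
t_a = 70/10 = 7; v_peak = 70
d_cruise = 945 − 490 = 455; t_c = 455/70 = 13/2
T = 2·7 + 13/2 = 41/2

t_a=7 t_c=13/2 v_peak=70 T=41/2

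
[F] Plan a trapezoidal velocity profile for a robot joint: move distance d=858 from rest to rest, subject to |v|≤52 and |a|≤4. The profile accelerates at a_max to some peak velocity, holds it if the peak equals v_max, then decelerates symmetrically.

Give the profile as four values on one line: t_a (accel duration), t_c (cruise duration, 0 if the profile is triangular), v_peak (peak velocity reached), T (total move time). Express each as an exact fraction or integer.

t_a=13 t_c=7/2 v_peak=52 T=59/2

vₘ²/aₘ = 52²/4 = 676
858 ≥ 676 ⇒ cruise phase
t_a = 52/4 = 13; v_peak = 52
d_cruise = 858 − 676 = 182; t_c = 182/52 = 7/2
T = 2·13 + 7/2 = 59/2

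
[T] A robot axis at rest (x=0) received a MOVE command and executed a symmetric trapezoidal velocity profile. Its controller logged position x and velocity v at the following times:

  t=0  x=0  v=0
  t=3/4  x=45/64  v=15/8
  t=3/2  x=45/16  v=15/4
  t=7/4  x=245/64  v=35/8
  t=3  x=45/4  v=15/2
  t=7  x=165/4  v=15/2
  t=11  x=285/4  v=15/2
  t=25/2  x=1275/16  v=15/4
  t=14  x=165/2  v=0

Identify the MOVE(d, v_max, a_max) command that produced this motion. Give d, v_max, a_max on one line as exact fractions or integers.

d=165/2 v_max=15/2 a_max=5/2

final state: t=14, x=165/2, v=0 → d = 165/2
a_max = (15/8−0)/(3/4−0) = 5/2
max v = 15/2 over t∈[3,11] → v_max = 15/2
check: 15/2·(3+8) = 165/2 ✓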